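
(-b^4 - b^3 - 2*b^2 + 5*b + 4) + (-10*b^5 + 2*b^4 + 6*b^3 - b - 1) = -10*b^5 + b^4 + 5*b^3 - 2*b^2 + 4*b + 3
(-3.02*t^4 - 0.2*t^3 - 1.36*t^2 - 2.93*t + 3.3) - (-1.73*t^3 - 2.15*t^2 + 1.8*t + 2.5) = -3.02*t^4 + 1.53*t^3 + 0.79*t^2 - 4.73*t + 0.8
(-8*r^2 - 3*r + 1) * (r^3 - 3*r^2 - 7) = -8*r^5 + 21*r^4 + 10*r^3 + 53*r^2 + 21*r - 7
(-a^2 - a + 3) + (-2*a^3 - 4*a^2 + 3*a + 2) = -2*a^3 - 5*a^2 + 2*a + 5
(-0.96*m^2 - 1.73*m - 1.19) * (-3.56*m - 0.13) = 3.4176*m^3 + 6.2836*m^2 + 4.4613*m + 0.1547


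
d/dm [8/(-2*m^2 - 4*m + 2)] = 8*(m + 1)/(m^2 + 2*m - 1)^2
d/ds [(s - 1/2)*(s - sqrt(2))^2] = (s - sqrt(2))*(3*s - sqrt(2) - 1)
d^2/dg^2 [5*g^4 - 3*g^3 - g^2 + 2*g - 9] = 60*g^2 - 18*g - 2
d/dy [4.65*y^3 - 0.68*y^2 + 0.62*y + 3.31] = 13.95*y^2 - 1.36*y + 0.62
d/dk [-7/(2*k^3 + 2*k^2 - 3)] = 14*k*(3*k + 2)/(2*k^3 + 2*k^2 - 3)^2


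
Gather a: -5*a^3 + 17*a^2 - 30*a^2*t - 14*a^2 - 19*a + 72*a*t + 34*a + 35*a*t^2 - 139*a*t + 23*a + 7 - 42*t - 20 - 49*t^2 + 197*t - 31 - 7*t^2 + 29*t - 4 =-5*a^3 + a^2*(3 - 30*t) + a*(35*t^2 - 67*t + 38) - 56*t^2 + 184*t - 48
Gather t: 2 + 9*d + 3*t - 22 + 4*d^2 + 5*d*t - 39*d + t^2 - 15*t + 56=4*d^2 - 30*d + t^2 + t*(5*d - 12) + 36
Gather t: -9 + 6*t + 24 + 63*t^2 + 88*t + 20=63*t^2 + 94*t + 35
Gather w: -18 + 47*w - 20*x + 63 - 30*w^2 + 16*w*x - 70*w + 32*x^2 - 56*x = -30*w^2 + w*(16*x - 23) + 32*x^2 - 76*x + 45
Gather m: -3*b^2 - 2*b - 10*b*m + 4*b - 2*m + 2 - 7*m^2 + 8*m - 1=-3*b^2 + 2*b - 7*m^2 + m*(6 - 10*b) + 1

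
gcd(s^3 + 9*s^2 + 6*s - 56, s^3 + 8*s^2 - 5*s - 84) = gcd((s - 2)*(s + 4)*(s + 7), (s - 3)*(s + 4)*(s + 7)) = s^2 + 11*s + 28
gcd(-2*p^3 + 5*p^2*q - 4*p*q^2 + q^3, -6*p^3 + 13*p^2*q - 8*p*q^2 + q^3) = p^2 - 2*p*q + q^2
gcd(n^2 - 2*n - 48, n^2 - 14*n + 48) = n - 8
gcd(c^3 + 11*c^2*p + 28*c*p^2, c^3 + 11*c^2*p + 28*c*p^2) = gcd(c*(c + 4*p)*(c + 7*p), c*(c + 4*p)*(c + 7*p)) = c^3 + 11*c^2*p + 28*c*p^2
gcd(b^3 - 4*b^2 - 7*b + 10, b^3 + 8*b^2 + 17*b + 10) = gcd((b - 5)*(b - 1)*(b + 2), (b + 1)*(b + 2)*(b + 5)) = b + 2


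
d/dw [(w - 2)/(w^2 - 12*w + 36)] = (-w - 2)/(w^3 - 18*w^2 + 108*w - 216)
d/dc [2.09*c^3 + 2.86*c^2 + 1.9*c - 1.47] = 6.27*c^2 + 5.72*c + 1.9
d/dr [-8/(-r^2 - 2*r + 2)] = 16*(-r - 1)/(r^2 + 2*r - 2)^2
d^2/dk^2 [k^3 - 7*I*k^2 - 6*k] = 6*k - 14*I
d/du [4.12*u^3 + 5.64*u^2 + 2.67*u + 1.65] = 12.36*u^2 + 11.28*u + 2.67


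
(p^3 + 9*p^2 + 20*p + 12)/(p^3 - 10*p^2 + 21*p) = (p^3 + 9*p^2 + 20*p + 12)/(p*(p^2 - 10*p + 21))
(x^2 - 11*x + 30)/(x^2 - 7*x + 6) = (x - 5)/(x - 1)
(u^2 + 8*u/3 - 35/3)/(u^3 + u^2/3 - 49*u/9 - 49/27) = 9*(u + 5)/(9*u^2 + 24*u + 7)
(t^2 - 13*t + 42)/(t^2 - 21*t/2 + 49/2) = 2*(t - 6)/(2*t - 7)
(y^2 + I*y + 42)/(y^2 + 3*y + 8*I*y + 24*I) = (y^2 + I*y + 42)/(y^2 + y*(3 + 8*I) + 24*I)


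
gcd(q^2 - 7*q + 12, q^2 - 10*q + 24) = q - 4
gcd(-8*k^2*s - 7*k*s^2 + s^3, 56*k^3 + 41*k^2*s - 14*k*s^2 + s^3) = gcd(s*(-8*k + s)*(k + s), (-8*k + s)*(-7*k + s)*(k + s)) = -8*k^2 - 7*k*s + s^2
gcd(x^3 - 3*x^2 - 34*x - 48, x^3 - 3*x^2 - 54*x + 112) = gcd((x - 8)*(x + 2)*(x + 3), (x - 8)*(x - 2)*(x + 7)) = x - 8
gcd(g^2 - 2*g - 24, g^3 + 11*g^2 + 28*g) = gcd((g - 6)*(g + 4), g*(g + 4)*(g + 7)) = g + 4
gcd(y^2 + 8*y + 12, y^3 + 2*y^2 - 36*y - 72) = y^2 + 8*y + 12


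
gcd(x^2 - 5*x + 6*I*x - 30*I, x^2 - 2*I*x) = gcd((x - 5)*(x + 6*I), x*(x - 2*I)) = 1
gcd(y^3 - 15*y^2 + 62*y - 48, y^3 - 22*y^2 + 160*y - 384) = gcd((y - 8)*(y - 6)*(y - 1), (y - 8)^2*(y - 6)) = y^2 - 14*y + 48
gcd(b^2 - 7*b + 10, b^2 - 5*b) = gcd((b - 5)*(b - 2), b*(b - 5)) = b - 5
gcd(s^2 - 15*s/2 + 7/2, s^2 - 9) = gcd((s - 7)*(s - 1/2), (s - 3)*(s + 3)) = 1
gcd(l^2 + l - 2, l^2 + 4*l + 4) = l + 2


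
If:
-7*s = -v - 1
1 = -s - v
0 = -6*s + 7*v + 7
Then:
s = 0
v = -1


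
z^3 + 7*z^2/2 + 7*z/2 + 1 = (z + 1/2)*(z + 1)*(z + 2)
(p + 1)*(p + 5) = p^2 + 6*p + 5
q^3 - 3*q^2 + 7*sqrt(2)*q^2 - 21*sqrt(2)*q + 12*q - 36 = (q - 3)*(q + sqrt(2))*(q + 6*sqrt(2))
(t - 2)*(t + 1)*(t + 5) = t^3 + 4*t^2 - 7*t - 10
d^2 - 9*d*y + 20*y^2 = (d - 5*y)*(d - 4*y)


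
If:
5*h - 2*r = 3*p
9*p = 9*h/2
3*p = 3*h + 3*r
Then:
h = 0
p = 0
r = 0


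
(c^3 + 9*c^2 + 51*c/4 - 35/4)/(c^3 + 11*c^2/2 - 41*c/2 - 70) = (c - 1/2)/(c - 4)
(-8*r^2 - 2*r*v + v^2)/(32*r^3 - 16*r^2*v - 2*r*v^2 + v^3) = (-2*r - v)/(8*r^2 - 2*r*v - v^2)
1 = 1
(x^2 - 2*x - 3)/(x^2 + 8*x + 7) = (x - 3)/(x + 7)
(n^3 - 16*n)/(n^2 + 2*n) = (n^2 - 16)/(n + 2)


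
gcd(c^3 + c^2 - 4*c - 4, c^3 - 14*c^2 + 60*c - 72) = c - 2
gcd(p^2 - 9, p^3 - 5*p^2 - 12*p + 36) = p + 3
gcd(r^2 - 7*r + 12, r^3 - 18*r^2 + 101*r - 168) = r - 3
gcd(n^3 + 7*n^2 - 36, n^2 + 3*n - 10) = n - 2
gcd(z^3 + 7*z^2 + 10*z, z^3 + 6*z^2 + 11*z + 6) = z + 2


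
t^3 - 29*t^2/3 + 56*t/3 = t*(t - 7)*(t - 8/3)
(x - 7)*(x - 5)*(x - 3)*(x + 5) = x^4 - 10*x^3 - 4*x^2 + 250*x - 525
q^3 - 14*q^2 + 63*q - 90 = (q - 6)*(q - 5)*(q - 3)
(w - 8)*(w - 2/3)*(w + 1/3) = w^3 - 25*w^2/3 + 22*w/9 + 16/9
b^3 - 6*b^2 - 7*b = b*(b - 7)*(b + 1)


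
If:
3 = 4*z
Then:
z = 3/4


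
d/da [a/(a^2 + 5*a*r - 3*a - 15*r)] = (a^2 + 5*a*r - a*(2*a + 5*r - 3) - 3*a - 15*r)/(a^2 + 5*a*r - 3*a - 15*r)^2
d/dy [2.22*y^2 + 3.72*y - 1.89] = 4.44*y + 3.72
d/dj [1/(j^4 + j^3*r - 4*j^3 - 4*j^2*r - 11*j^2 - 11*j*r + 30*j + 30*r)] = (-4*j^3 - 3*j^2*r + 12*j^2 + 8*j*r + 22*j + 11*r - 30)/(j^4 + j^3*r - 4*j^3 - 4*j^2*r - 11*j^2 - 11*j*r + 30*j + 30*r)^2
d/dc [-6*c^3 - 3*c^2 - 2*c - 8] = -18*c^2 - 6*c - 2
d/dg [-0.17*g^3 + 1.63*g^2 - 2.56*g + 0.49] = -0.51*g^2 + 3.26*g - 2.56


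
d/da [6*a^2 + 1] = 12*a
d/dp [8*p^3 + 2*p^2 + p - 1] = 24*p^2 + 4*p + 1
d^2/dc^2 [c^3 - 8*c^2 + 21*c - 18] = 6*c - 16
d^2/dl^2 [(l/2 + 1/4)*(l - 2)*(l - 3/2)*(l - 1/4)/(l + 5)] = 3*(16*l^4 + 196*l^3 + 540*l^2 - 1300*l + 233)/(16*(l^3 + 15*l^2 + 75*l + 125))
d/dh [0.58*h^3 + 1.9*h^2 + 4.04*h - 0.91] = 1.74*h^2 + 3.8*h + 4.04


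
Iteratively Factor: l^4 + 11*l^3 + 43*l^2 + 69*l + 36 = (l + 1)*(l^3 + 10*l^2 + 33*l + 36) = (l + 1)*(l + 3)*(l^2 + 7*l + 12) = (l + 1)*(l + 3)*(l + 4)*(l + 3)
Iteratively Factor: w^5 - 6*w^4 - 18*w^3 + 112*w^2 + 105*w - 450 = (w - 5)*(w^4 - w^3 - 23*w^2 - 3*w + 90) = (w - 5)*(w + 3)*(w^3 - 4*w^2 - 11*w + 30) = (w - 5)^2*(w + 3)*(w^2 + w - 6) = (w - 5)^2*(w - 2)*(w + 3)*(w + 3)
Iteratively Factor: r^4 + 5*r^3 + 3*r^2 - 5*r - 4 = (r + 4)*(r^3 + r^2 - r - 1) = (r - 1)*(r + 4)*(r^2 + 2*r + 1) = (r - 1)*(r + 1)*(r + 4)*(r + 1)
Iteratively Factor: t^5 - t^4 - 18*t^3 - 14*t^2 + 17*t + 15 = (t - 5)*(t^4 + 4*t^3 + 2*t^2 - 4*t - 3) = (t - 5)*(t - 1)*(t^3 + 5*t^2 + 7*t + 3) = (t - 5)*(t - 1)*(t + 3)*(t^2 + 2*t + 1) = (t - 5)*(t - 1)*(t + 1)*(t + 3)*(t + 1)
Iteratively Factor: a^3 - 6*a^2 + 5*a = (a)*(a^2 - 6*a + 5) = a*(a - 1)*(a - 5)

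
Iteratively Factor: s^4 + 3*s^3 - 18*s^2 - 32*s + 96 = (s + 4)*(s^3 - s^2 - 14*s + 24) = (s - 3)*(s + 4)*(s^2 + 2*s - 8) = (s - 3)*(s - 2)*(s + 4)*(s + 4)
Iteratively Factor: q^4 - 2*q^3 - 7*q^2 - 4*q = (q + 1)*(q^3 - 3*q^2 - 4*q) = (q - 4)*(q + 1)*(q^2 + q) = q*(q - 4)*(q + 1)*(q + 1)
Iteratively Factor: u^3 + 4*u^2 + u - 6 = (u + 3)*(u^2 + u - 2) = (u + 2)*(u + 3)*(u - 1)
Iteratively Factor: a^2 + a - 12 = (a - 3)*(a + 4)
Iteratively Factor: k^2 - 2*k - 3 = (k - 3)*(k + 1)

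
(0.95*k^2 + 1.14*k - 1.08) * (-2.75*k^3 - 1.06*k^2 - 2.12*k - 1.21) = -2.6125*k^5 - 4.142*k^4 - 0.2524*k^3 - 2.4215*k^2 + 0.9102*k + 1.3068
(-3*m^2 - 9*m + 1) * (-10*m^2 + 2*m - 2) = 30*m^4 + 84*m^3 - 22*m^2 + 20*m - 2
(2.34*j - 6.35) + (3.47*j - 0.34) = 5.81*j - 6.69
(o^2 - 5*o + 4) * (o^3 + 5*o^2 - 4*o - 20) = o^5 - 25*o^3 + 20*o^2 + 84*o - 80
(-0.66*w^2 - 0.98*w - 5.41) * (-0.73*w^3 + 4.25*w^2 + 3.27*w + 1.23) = 0.4818*w^5 - 2.0896*w^4 - 2.3739*w^3 - 27.0089*w^2 - 18.8961*w - 6.6543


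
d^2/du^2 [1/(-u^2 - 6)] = 6*(2 - u^2)/(u^2 + 6)^3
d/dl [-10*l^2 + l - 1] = 1 - 20*l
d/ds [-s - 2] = -1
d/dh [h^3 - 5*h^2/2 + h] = 3*h^2 - 5*h + 1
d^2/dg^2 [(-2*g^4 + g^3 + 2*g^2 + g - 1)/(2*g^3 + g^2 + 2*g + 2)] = 2*(12*g^6 + 12*g^5 - 102*g^4 - 141*g^3 - 87*g^2 + 12*g + 2)/(8*g^9 + 12*g^8 + 30*g^7 + 49*g^6 + 54*g^5 + 66*g^4 + 56*g^3 + 36*g^2 + 24*g + 8)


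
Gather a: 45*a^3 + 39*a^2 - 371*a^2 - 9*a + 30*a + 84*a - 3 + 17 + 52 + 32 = 45*a^3 - 332*a^2 + 105*a + 98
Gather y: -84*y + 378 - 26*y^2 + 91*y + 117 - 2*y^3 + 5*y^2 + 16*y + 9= -2*y^3 - 21*y^2 + 23*y + 504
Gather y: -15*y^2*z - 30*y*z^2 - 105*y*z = -15*y^2*z + y*(-30*z^2 - 105*z)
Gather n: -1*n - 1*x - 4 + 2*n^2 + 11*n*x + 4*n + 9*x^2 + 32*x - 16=2*n^2 + n*(11*x + 3) + 9*x^2 + 31*x - 20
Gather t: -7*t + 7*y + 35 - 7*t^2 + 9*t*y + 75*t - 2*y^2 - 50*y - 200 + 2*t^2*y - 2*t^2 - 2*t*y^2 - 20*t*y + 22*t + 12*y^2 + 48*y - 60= t^2*(2*y - 9) + t*(-2*y^2 - 11*y + 90) + 10*y^2 + 5*y - 225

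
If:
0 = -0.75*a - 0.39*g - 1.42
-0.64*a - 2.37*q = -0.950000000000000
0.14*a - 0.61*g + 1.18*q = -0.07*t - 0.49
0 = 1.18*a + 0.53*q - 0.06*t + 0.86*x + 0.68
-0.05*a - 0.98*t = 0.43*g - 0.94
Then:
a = -3.20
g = 2.52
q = 1.27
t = 0.02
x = 2.83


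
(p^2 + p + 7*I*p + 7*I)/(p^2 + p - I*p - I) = (p + 7*I)/(p - I)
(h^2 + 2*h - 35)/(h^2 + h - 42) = (h - 5)/(h - 6)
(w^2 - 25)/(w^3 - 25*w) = 1/w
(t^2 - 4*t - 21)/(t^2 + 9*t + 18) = (t - 7)/(t + 6)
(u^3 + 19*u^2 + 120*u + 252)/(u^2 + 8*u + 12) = (u^2 + 13*u + 42)/(u + 2)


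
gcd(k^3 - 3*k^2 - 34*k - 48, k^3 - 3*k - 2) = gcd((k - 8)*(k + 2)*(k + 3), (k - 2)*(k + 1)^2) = 1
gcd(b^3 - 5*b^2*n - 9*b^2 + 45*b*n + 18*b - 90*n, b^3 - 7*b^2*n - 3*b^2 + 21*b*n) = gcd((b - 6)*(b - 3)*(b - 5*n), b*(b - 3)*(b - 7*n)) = b - 3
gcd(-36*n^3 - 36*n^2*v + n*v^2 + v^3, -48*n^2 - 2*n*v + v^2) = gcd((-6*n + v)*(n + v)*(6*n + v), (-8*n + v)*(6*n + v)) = 6*n + v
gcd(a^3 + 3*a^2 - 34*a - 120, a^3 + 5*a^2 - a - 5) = a + 5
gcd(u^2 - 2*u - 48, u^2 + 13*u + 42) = u + 6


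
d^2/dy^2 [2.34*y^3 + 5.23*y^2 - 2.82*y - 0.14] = 14.04*y + 10.46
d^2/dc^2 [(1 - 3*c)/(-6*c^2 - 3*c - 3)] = 2*((3*c - 1)*(4*c + 1)^2 - (18*c + 1)*(2*c^2 + c + 1))/(3*(2*c^2 + c + 1)^3)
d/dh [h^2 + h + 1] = 2*h + 1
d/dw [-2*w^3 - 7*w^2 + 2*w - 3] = -6*w^2 - 14*w + 2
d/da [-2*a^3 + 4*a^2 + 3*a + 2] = -6*a^2 + 8*a + 3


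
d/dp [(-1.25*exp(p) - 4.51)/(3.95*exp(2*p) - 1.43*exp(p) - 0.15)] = (4.9375*exp(2*p) + 35.629*exp(p) - 6.2618)*exp(p)/(15.6025*exp(4*p) - 11.297*exp(3*p) + 0.8599*exp(2*p) + 0.429*exp(p) + 0.0225)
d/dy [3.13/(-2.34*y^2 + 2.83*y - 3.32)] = (14.6484*y - 8.8579)/(2.34*y^2 - 2.83*y + 3.32)^2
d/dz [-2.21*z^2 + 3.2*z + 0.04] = 3.2 - 4.42*z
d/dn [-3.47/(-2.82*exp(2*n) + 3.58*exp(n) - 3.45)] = (12.4226 - 19.5708*exp(n))*exp(n)/(2.82*exp(2*n) - 3.58*exp(n) + 3.45)^2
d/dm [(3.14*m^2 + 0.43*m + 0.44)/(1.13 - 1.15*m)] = (-3.611*m^2 + 7.0964*m + 0.9919)/(1.3225*m^2 - 2.599*m + 1.2769)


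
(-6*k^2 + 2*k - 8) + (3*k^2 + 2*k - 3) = -3*k^2 + 4*k - 11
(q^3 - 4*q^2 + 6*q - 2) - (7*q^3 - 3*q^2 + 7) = -6*q^3 - q^2 + 6*q - 9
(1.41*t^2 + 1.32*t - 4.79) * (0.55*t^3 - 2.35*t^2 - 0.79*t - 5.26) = 0.7755*t^5 - 2.5875*t^4 - 6.8504*t^3 + 2.7971*t^2 - 3.1591*t + 25.1954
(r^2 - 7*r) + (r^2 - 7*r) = 2*r^2 - 14*r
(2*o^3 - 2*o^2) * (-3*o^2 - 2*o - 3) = -6*o^5 + 2*o^4 - 2*o^3 + 6*o^2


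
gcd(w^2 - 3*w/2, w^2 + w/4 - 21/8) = w - 3/2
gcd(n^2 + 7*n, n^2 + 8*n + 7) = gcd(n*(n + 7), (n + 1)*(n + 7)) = n + 7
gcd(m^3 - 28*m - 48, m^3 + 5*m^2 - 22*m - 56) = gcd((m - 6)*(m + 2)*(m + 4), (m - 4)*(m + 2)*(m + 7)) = m + 2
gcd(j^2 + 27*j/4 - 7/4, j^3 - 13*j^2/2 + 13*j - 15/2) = 1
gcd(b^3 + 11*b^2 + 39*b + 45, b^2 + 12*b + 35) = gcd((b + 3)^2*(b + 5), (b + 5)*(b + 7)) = b + 5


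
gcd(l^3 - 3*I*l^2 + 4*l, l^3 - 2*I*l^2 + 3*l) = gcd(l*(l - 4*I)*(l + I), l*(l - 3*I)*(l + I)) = l^2 + I*l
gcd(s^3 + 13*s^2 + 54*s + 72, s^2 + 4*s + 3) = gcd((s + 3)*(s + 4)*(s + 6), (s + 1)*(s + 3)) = s + 3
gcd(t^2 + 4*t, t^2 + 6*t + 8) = t + 4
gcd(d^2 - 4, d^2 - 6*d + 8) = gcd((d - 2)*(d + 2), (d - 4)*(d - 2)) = d - 2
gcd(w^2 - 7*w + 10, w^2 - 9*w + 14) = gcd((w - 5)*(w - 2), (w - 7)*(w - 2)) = w - 2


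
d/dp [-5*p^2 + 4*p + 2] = 4 - 10*p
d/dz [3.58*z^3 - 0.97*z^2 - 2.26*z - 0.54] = 10.74*z^2 - 1.94*z - 2.26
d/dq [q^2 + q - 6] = 2*q + 1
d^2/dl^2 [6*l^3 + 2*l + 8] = 36*l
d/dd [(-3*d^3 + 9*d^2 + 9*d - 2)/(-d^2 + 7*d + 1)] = (3*d^4 - 42*d^3 + 63*d^2 + 14*d + 23)/(d^4 - 14*d^3 + 47*d^2 + 14*d + 1)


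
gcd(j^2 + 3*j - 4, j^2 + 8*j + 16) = j + 4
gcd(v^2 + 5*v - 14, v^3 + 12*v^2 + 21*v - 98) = v^2 + 5*v - 14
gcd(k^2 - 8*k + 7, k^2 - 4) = 1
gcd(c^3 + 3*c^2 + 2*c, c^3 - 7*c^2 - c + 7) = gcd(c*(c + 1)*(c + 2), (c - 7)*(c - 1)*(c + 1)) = c + 1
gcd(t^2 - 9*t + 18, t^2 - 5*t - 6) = t - 6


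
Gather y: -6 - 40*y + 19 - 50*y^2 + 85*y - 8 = -50*y^2 + 45*y + 5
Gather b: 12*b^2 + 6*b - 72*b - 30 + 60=12*b^2 - 66*b + 30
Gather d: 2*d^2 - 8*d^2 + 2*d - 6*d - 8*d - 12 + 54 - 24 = -6*d^2 - 12*d + 18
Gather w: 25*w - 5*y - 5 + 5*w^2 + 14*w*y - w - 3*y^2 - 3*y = 5*w^2 + w*(14*y + 24) - 3*y^2 - 8*y - 5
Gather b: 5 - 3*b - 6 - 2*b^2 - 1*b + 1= -2*b^2 - 4*b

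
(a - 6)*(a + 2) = a^2 - 4*a - 12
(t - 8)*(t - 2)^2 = t^3 - 12*t^2 + 36*t - 32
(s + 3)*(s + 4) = s^2 + 7*s + 12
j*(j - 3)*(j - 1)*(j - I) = j^4 - 4*j^3 - I*j^3 + 3*j^2 + 4*I*j^2 - 3*I*j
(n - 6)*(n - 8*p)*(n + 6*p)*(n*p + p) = n^4*p - 2*n^3*p^2 - 5*n^3*p - 48*n^2*p^3 + 10*n^2*p^2 - 6*n^2*p + 240*n*p^3 + 12*n*p^2 + 288*p^3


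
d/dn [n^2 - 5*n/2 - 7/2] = 2*n - 5/2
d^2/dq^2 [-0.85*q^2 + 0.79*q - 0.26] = -1.70000000000000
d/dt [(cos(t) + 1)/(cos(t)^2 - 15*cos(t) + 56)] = (cos(t)^2 + 2*cos(t) - 71)*sin(t)/(cos(t)^2 - 15*cos(t) + 56)^2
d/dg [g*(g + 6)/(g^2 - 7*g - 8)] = (-13*g^2 - 16*g - 48)/(g^4 - 14*g^3 + 33*g^2 + 112*g + 64)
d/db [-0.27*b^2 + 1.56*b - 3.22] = 1.56 - 0.54*b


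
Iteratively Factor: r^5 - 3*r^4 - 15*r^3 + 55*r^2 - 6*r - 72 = (r - 3)*(r^4 - 15*r^2 + 10*r + 24) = (r - 3)^2*(r^3 + 3*r^2 - 6*r - 8) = (r - 3)^2*(r - 2)*(r^2 + 5*r + 4) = (r - 3)^2*(r - 2)*(r + 4)*(r + 1)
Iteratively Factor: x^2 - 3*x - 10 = (x + 2)*(x - 5)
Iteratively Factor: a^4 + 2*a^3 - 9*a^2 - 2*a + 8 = (a - 2)*(a^3 + 4*a^2 - a - 4) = (a - 2)*(a + 4)*(a^2 - 1) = (a - 2)*(a + 1)*(a + 4)*(a - 1)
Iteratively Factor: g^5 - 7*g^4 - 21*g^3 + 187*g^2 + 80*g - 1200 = (g - 4)*(g^4 - 3*g^3 - 33*g^2 + 55*g + 300) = (g - 4)*(g + 3)*(g^3 - 6*g^2 - 15*g + 100) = (g - 4)*(g + 3)*(g + 4)*(g^2 - 10*g + 25) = (g - 5)*(g - 4)*(g + 3)*(g + 4)*(g - 5)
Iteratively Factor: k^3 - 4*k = (k - 2)*(k^2 + 2*k) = k*(k - 2)*(k + 2)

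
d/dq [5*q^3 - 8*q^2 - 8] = q*(15*q - 16)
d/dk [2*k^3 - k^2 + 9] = 2*k*(3*k - 1)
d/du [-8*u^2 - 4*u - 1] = -16*u - 4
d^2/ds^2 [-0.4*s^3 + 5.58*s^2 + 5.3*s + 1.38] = 11.16 - 2.4*s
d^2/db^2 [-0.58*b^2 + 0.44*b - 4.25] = -1.16000000000000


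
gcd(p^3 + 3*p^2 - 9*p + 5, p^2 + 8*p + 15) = p + 5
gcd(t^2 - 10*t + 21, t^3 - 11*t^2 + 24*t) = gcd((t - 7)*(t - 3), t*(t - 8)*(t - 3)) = t - 3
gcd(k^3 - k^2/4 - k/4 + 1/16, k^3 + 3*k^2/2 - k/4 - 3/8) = k^2 - 1/4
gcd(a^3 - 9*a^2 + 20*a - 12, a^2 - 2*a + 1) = a - 1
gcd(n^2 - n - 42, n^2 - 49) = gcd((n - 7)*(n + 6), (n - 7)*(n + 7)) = n - 7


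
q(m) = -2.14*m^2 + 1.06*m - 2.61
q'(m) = 1.06 - 4.28*m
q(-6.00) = -86.01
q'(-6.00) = 26.74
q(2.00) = -9.05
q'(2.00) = -7.50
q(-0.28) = -3.07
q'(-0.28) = 2.26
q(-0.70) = -4.40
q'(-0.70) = 4.06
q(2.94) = -17.99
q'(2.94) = -11.52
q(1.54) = -6.05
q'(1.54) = -5.53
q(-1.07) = -6.19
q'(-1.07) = 5.64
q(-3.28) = -29.11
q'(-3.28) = 15.10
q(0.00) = -2.61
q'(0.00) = 1.06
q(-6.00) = -86.01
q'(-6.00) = 26.74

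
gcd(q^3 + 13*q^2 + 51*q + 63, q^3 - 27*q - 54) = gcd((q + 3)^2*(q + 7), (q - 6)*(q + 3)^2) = q^2 + 6*q + 9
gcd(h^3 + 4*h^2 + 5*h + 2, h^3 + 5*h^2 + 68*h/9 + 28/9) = h + 2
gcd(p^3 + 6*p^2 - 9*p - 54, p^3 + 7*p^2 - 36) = p^2 + 9*p + 18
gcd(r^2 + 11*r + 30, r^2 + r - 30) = r + 6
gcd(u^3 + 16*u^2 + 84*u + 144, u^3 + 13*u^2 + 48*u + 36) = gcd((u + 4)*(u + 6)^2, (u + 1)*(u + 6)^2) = u^2 + 12*u + 36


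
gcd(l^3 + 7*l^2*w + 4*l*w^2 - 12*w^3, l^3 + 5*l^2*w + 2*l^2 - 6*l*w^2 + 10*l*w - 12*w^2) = -l^2 - 5*l*w + 6*w^2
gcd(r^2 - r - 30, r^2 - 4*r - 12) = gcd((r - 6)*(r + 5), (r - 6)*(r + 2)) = r - 6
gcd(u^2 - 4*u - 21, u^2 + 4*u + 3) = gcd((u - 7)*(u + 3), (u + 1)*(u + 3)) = u + 3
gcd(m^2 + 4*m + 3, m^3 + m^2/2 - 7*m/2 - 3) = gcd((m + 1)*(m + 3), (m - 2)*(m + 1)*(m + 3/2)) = m + 1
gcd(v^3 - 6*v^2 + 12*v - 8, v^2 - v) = 1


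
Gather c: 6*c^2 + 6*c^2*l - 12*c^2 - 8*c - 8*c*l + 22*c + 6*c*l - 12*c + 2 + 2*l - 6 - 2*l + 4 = c^2*(6*l - 6) + c*(2 - 2*l)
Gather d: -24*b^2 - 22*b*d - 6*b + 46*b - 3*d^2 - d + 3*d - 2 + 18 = -24*b^2 + 40*b - 3*d^2 + d*(2 - 22*b) + 16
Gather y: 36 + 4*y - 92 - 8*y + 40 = -4*y - 16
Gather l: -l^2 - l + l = -l^2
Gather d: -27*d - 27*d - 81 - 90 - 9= -54*d - 180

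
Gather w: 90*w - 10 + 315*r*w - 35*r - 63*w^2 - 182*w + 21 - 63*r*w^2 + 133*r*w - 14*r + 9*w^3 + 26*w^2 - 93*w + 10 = -49*r + 9*w^3 + w^2*(-63*r - 37) + w*(448*r - 185) + 21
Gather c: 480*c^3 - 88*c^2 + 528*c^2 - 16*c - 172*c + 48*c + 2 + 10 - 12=480*c^3 + 440*c^2 - 140*c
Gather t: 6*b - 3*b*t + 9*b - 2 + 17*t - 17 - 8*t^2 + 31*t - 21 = 15*b - 8*t^2 + t*(48 - 3*b) - 40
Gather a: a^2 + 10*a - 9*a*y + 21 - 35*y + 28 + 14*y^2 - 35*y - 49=a^2 + a*(10 - 9*y) + 14*y^2 - 70*y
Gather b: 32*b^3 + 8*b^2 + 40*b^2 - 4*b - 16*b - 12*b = 32*b^3 + 48*b^2 - 32*b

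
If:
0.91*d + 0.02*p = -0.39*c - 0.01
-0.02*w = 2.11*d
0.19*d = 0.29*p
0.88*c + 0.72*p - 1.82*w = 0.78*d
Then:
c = -0.03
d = 0.00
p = 0.00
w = -0.01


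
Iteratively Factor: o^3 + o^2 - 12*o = (o + 4)*(o^2 - 3*o) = o*(o + 4)*(o - 3)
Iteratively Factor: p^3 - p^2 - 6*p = (p + 2)*(p^2 - 3*p) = (p - 3)*(p + 2)*(p)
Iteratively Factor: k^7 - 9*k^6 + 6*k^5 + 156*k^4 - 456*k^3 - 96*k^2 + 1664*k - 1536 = (k - 4)*(k^6 - 5*k^5 - 14*k^4 + 100*k^3 - 56*k^2 - 320*k + 384) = (k - 4)^2*(k^5 - k^4 - 18*k^3 + 28*k^2 + 56*k - 96) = (k - 4)^2*(k + 4)*(k^4 - 5*k^3 + 2*k^2 + 20*k - 24) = (k - 4)^2*(k - 2)*(k + 4)*(k^3 - 3*k^2 - 4*k + 12) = (k - 4)^2*(k - 3)*(k - 2)*(k + 4)*(k^2 - 4) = (k - 4)^2*(k - 3)*(k - 2)*(k + 2)*(k + 4)*(k - 2)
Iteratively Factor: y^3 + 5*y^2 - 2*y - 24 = (y + 3)*(y^2 + 2*y - 8) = (y + 3)*(y + 4)*(y - 2)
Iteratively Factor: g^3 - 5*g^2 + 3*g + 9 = (g - 3)*(g^2 - 2*g - 3) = (g - 3)^2*(g + 1)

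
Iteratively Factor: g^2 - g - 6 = (g - 3)*(g + 2)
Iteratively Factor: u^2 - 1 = (u + 1)*(u - 1)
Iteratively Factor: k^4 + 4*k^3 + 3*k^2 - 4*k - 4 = (k + 1)*(k^3 + 3*k^2 - 4) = (k + 1)*(k + 2)*(k^2 + k - 2) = (k + 1)*(k + 2)^2*(k - 1)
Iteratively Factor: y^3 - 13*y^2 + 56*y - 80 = (y - 5)*(y^2 - 8*y + 16) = (y - 5)*(y - 4)*(y - 4)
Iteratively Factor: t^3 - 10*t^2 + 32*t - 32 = (t - 4)*(t^2 - 6*t + 8) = (t - 4)^2*(t - 2)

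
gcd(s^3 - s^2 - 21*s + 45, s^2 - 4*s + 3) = s - 3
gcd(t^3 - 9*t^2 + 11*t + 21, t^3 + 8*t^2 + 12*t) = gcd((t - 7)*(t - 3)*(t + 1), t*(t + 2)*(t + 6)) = 1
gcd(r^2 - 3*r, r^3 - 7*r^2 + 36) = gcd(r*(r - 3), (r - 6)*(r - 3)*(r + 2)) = r - 3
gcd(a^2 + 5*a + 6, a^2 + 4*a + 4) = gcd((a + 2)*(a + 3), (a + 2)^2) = a + 2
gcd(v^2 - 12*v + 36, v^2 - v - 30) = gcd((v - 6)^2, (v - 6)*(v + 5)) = v - 6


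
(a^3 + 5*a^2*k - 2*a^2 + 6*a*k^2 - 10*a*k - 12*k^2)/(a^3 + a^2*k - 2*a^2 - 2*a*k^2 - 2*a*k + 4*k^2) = (a + 3*k)/(a - k)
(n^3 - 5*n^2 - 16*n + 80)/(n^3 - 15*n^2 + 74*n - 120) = (n + 4)/(n - 6)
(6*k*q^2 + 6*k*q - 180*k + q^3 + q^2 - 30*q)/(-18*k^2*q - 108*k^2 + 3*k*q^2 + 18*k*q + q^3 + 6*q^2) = (q - 5)/(-3*k + q)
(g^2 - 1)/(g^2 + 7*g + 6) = (g - 1)/(g + 6)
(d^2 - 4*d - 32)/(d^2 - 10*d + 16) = (d + 4)/(d - 2)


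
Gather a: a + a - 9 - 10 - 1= 2*a - 20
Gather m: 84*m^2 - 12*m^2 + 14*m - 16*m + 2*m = 72*m^2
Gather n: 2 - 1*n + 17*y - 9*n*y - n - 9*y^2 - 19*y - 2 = n*(-9*y - 2) - 9*y^2 - 2*y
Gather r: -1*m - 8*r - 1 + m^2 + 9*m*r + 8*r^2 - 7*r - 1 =m^2 - m + 8*r^2 + r*(9*m - 15) - 2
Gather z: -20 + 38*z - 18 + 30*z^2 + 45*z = 30*z^2 + 83*z - 38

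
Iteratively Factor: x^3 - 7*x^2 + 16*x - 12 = (x - 2)*(x^2 - 5*x + 6) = (x - 3)*(x - 2)*(x - 2)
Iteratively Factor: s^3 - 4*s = (s + 2)*(s^2 - 2*s) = s*(s + 2)*(s - 2)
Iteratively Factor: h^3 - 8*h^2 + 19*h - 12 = (h - 4)*(h^2 - 4*h + 3) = (h - 4)*(h - 3)*(h - 1)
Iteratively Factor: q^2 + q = (q + 1)*(q)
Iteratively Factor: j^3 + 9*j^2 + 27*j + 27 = (j + 3)*(j^2 + 6*j + 9) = (j + 3)^2*(j + 3)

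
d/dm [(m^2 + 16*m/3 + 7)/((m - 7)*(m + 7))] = 16*(-m^2 - 21*m - 49)/(3*(m^4 - 98*m^2 + 2401))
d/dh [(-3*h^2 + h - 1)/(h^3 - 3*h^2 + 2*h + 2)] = (3*h^4 - 2*h^3 - 18*h + 4)/(h^6 - 6*h^5 + 13*h^4 - 8*h^3 - 8*h^2 + 8*h + 4)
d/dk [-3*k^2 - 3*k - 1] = -6*k - 3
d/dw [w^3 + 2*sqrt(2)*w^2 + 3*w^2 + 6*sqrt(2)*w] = 3*w^2 + 4*sqrt(2)*w + 6*w + 6*sqrt(2)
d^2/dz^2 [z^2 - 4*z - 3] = 2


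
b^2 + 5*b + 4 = (b + 1)*(b + 4)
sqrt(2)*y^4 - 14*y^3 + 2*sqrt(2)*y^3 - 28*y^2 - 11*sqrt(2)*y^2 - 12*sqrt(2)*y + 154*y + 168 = (y - 3)*(y + 4)*(y - 7*sqrt(2))*(sqrt(2)*y + sqrt(2))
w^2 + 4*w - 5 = (w - 1)*(w + 5)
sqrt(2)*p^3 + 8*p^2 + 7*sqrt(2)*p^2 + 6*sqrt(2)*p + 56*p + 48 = (p + 6)*(p + 4*sqrt(2))*(sqrt(2)*p + sqrt(2))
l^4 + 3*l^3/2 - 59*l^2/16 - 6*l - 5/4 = (l - 2)*(l + 1/4)*(l + 5/4)*(l + 2)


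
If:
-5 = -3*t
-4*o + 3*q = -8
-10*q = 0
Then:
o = 2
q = 0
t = 5/3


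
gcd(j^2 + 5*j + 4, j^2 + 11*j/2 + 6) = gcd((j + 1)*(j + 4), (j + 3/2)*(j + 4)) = j + 4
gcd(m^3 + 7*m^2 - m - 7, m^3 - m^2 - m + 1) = m^2 - 1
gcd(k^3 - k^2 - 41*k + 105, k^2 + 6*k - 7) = k + 7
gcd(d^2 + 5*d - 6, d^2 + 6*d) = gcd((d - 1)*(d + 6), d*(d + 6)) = d + 6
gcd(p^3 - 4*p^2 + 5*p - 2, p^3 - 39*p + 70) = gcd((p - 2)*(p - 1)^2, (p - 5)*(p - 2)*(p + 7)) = p - 2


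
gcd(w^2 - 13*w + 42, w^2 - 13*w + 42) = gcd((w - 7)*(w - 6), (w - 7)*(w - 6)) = w^2 - 13*w + 42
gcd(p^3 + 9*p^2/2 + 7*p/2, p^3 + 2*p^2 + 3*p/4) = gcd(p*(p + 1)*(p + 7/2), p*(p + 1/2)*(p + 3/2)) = p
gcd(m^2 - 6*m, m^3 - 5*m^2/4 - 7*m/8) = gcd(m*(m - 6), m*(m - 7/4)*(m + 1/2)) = m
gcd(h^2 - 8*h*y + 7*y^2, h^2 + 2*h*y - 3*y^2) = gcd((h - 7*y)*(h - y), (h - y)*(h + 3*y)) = -h + y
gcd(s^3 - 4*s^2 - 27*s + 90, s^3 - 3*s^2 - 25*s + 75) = s^2 + 2*s - 15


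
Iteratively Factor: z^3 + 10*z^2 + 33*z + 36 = (z + 3)*(z^2 + 7*z + 12) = (z + 3)^2*(z + 4)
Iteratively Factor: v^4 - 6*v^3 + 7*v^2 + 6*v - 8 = (v - 1)*(v^3 - 5*v^2 + 2*v + 8) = (v - 1)*(v + 1)*(v^2 - 6*v + 8) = (v - 2)*(v - 1)*(v + 1)*(v - 4)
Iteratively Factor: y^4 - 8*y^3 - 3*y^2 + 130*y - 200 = (y + 4)*(y^3 - 12*y^2 + 45*y - 50) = (y - 5)*(y + 4)*(y^2 - 7*y + 10) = (y - 5)^2*(y + 4)*(y - 2)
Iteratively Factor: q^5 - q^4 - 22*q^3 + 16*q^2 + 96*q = (q - 4)*(q^4 + 3*q^3 - 10*q^2 - 24*q) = q*(q - 4)*(q^3 + 3*q^2 - 10*q - 24) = q*(q - 4)*(q - 3)*(q^2 + 6*q + 8) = q*(q - 4)*(q - 3)*(q + 2)*(q + 4)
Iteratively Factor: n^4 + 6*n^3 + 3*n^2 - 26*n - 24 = (n + 4)*(n^3 + 2*n^2 - 5*n - 6) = (n + 3)*(n + 4)*(n^2 - n - 2) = (n - 2)*(n + 3)*(n + 4)*(n + 1)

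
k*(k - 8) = k^2 - 8*k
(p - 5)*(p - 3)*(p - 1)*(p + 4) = p^4 - 5*p^3 - 13*p^2 + 77*p - 60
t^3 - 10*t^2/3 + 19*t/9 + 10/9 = (t - 2)*(t - 5/3)*(t + 1/3)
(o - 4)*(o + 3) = o^2 - o - 12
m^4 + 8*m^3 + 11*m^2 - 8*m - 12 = (m - 1)*(m + 1)*(m + 2)*(m + 6)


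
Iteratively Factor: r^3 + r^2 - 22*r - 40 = (r - 5)*(r^2 + 6*r + 8) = (r - 5)*(r + 4)*(r + 2)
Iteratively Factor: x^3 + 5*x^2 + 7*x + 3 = (x + 1)*(x^2 + 4*x + 3) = (x + 1)*(x + 3)*(x + 1)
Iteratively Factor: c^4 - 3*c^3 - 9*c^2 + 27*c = (c - 3)*(c^3 - 9*c) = c*(c - 3)*(c^2 - 9) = c*(c - 3)^2*(c + 3)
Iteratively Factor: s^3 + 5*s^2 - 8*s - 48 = (s - 3)*(s^2 + 8*s + 16) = (s - 3)*(s + 4)*(s + 4)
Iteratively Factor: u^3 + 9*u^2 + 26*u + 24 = (u + 4)*(u^2 + 5*u + 6) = (u + 2)*(u + 4)*(u + 3)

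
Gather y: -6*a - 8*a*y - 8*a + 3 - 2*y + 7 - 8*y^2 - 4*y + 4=-14*a - 8*y^2 + y*(-8*a - 6) + 14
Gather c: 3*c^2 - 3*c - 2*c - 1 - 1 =3*c^2 - 5*c - 2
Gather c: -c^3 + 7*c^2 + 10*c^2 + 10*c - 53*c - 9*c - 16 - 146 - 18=-c^3 + 17*c^2 - 52*c - 180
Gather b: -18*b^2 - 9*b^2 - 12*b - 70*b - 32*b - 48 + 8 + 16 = -27*b^2 - 114*b - 24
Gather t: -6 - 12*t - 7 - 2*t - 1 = -14*t - 14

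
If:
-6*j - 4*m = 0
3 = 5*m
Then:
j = -2/5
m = 3/5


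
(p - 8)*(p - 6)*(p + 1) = p^3 - 13*p^2 + 34*p + 48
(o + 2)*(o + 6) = o^2 + 8*o + 12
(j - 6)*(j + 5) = j^2 - j - 30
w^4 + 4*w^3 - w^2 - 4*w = w*(w - 1)*(w + 1)*(w + 4)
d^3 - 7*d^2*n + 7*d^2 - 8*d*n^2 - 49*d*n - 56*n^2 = (d + 7)*(d - 8*n)*(d + n)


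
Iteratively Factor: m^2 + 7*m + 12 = (m + 4)*(m + 3)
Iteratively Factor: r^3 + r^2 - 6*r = (r - 2)*(r^2 + 3*r) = r*(r - 2)*(r + 3)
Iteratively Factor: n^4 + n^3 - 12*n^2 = (n + 4)*(n^3 - 3*n^2) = n*(n + 4)*(n^2 - 3*n) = n*(n - 3)*(n + 4)*(n)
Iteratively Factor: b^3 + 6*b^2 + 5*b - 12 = (b + 3)*(b^2 + 3*b - 4) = (b + 3)*(b + 4)*(b - 1)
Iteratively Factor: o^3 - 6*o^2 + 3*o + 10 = (o - 5)*(o^2 - o - 2) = (o - 5)*(o + 1)*(o - 2)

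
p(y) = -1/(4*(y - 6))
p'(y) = 1/(4*(y - 6)^2)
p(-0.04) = 0.04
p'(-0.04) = 0.01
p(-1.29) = 0.03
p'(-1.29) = 0.00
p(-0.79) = 0.04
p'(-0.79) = 0.01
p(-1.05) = 0.04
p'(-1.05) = 0.01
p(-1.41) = 0.03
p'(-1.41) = 0.00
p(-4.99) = 0.02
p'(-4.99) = 0.00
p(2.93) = 0.08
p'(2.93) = 0.03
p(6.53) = -0.47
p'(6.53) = 0.89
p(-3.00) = 0.03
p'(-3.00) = 0.00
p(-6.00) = 0.02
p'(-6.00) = 0.00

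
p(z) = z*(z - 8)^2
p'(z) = z*(2*z - 16) + (z - 8)^2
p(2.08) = 72.90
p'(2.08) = 10.42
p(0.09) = 5.63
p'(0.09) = 61.14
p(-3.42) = -446.02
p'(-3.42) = 208.53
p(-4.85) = -800.84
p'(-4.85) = 289.77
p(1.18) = 54.88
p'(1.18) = 30.42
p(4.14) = 61.68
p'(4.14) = -17.06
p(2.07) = 72.79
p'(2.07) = 10.61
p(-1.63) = -151.16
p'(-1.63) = 124.13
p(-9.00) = -2601.00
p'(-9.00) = 595.00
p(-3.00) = -363.00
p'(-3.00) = 187.00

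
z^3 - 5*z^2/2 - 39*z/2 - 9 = (z - 6)*(z + 1/2)*(z + 3)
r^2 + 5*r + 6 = (r + 2)*(r + 3)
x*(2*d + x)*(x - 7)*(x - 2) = 2*d*x^3 - 18*d*x^2 + 28*d*x + x^4 - 9*x^3 + 14*x^2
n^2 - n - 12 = (n - 4)*(n + 3)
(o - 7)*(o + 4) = o^2 - 3*o - 28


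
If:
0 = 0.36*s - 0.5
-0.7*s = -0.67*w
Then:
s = 1.39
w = 1.45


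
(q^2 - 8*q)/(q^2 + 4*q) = (q - 8)/(q + 4)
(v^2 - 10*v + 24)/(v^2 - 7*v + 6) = (v - 4)/(v - 1)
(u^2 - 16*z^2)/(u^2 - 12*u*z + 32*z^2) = (-u - 4*z)/(-u + 8*z)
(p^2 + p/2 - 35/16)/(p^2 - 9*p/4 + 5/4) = (p + 7/4)/(p - 1)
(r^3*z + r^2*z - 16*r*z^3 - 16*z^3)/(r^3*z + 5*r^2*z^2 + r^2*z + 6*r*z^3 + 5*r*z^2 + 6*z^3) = (r^2 - 16*z^2)/(r^2 + 5*r*z + 6*z^2)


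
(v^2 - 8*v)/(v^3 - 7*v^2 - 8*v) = 1/(v + 1)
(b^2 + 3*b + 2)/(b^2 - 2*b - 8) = (b + 1)/(b - 4)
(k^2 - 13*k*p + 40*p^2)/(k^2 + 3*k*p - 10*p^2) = (k^2 - 13*k*p + 40*p^2)/(k^2 + 3*k*p - 10*p^2)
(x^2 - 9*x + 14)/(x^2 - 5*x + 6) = (x - 7)/(x - 3)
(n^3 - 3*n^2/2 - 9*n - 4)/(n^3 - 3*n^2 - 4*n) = (n^2 + 5*n/2 + 1)/(n*(n + 1))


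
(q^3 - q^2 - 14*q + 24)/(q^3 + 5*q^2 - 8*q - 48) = (q - 2)/(q + 4)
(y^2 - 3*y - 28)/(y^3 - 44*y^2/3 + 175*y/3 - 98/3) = 3*(y + 4)/(3*y^2 - 23*y + 14)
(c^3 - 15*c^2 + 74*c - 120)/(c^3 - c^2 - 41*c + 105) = (c^2 - 10*c + 24)/(c^2 + 4*c - 21)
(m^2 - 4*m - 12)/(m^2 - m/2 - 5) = 2*(m - 6)/(2*m - 5)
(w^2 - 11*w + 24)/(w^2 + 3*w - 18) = (w - 8)/(w + 6)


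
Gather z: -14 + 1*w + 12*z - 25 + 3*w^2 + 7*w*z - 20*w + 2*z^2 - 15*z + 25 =3*w^2 - 19*w + 2*z^2 + z*(7*w - 3) - 14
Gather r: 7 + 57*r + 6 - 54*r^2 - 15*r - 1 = -54*r^2 + 42*r + 12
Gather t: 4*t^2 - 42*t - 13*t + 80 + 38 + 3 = 4*t^2 - 55*t + 121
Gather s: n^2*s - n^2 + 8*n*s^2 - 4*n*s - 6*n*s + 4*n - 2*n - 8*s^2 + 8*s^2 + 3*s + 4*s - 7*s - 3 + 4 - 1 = -n^2 + 8*n*s^2 + 2*n + s*(n^2 - 10*n)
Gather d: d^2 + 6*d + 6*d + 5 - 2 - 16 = d^2 + 12*d - 13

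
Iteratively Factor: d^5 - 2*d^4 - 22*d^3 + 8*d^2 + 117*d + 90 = (d + 3)*(d^4 - 5*d^3 - 7*d^2 + 29*d + 30) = (d - 5)*(d + 3)*(d^3 - 7*d - 6) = (d - 5)*(d - 3)*(d + 3)*(d^2 + 3*d + 2) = (d - 5)*(d - 3)*(d + 2)*(d + 3)*(d + 1)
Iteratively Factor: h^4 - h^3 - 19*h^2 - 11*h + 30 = (h + 3)*(h^3 - 4*h^2 - 7*h + 10) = (h + 2)*(h + 3)*(h^2 - 6*h + 5) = (h - 5)*(h + 2)*(h + 3)*(h - 1)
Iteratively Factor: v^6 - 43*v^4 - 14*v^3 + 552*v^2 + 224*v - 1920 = (v - 4)*(v^5 + 4*v^4 - 27*v^3 - 122*v^2 + 64*v + 480) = (v - 5)*(v - 4)*(v^4 + 9*v^3 + 18*v^2 - 32*v - 96) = (v - 5)*(v - 4)*(v + 3)*(v^3 + 6*v^2 - 32) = (v - 5)*(v - 4)*(v + 3)*(v + 4)*(v^2 + 2*v - 8) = (v - 5)*(v - 4)*(v - 2)*(v + 3)*(v + 4)*(v + 4)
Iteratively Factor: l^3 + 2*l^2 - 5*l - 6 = (l + 1)*(l^2 + l - 6) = (l + 1)*(l + 3)*(l - 2)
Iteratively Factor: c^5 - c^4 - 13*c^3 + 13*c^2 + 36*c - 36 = (c - 2)*(c^4 + c^3 - 11*c^2 - 9*c + 18) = (c - 2)*(c - 1)*(c^3 + 2*c^2 - 9*c - 18) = (c - 3)*(c - 2)*(c - 1)*(c^2 + 5*c + 6) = (c - 3)*(c - 2)*(c - 1)*(c + 2)*(c + 3)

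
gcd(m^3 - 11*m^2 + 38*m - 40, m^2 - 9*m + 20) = m^2 - 9*m + 20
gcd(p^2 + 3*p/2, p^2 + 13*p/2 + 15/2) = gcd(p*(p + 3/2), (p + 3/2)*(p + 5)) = p + 3/2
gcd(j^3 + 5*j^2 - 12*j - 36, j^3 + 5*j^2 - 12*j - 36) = j^3 + 5*j^2 - 12*j - 36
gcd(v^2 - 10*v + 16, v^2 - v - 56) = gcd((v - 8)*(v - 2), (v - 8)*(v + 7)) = v - 8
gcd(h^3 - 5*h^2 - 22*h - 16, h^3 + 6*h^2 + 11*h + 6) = h^2 + 3*h + 2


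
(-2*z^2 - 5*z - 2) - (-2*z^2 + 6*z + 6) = -11*z - 8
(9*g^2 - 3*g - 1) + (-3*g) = 9*g^2 - 6*g - 1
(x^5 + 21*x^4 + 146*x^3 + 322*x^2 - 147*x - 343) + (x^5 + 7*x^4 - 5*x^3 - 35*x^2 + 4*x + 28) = 2*x^5 + 28*x^4 + 141*x^3 + 287*x^2 - 143*x - 315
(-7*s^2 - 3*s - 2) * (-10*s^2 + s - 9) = 70*s^4 + 23*s^3 + 80*s^2 + 25*s + 18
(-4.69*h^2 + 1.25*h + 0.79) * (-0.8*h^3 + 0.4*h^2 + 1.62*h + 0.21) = 3.752*h^5 - 2.876*h^4 - 7.7298*h^3 + 1.3561*h^2 + 1.5423*h + 0.1659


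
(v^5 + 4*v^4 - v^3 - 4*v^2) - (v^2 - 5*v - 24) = v^5 + 4*v^4 - v^3 - 5*v^2 + 5*v + 24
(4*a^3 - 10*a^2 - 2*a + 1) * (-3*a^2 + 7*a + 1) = -12*a^5 + 58*a^4 - 60*a^3 - 27*a^2 + 5*a + 1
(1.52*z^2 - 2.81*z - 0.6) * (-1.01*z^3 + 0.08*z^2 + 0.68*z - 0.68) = -1.5352*z^5 + 2.9597*z^4 + 1.4148*z^3 - 2.9924*z^2 + 1.5028*z + 0.408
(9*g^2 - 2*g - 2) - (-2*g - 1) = 9*g^2 - 1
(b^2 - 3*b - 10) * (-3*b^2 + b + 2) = -3*b^4 + 10*b^3 + 29*b^2 - 16*b - 20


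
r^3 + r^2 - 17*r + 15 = (r - 3)*(r - 1)*(r + 5)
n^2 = n^2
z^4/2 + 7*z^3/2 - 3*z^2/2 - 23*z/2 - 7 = (z/2 + 1/2)*(z - 2)*(z + 1)*(z + 7)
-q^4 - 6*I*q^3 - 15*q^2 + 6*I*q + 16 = (q - 2*I)*(q + 8*I)*(-I*q - I)*(-I*q + I)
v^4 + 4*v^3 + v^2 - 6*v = v*(v - 1)*(v + 2)*(v + 3)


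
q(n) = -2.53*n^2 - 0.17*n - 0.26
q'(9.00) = -45.71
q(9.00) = -206.72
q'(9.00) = -45.71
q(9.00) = -206.72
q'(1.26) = -6.55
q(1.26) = -4.49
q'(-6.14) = 30.90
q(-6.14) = -94.60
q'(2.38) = -12.21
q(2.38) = -15.00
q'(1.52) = -7.86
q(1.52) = -6.36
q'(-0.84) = 4.08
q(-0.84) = -1.90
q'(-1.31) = 6.46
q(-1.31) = -4.38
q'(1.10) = -5.74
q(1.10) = -3.51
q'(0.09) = -0.63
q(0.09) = -0.30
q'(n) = -5.06*n - 0.17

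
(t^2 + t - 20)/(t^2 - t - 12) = (t + 5)/(t + 3)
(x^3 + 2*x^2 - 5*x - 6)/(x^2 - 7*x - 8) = (x^2 + x - 6)/(x - 8)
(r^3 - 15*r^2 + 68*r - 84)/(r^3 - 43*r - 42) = (r^2 - 8*r + 12)/(r^2 + 7*r + 6)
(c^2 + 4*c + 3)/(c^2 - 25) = (c^2 + 4*c + 3)/(c^2 - 25)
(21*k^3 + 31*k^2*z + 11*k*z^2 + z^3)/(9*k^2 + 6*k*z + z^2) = (7*k^2 + 8*k*z + z^2)/(3*k + z)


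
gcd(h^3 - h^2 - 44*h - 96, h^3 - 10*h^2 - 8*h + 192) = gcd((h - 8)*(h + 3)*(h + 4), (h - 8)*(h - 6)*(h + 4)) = h^2 - 4*h - 32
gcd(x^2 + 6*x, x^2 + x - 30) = x + 6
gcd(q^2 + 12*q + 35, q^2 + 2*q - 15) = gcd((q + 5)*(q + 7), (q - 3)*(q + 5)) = q + 5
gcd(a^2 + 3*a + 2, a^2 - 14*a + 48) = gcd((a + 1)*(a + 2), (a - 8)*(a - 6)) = 1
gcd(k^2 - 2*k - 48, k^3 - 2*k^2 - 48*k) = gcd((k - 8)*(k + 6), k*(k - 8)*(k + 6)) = k^2 - 2*k - 48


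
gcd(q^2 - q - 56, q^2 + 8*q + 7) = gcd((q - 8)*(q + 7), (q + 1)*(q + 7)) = q + 7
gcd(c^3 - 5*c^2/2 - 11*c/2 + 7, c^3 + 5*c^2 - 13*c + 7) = c - 1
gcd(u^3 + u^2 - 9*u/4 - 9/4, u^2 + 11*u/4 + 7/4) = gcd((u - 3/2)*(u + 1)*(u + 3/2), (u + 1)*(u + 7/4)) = u + 1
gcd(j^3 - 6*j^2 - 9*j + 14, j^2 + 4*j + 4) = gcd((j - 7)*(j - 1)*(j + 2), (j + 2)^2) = j + 2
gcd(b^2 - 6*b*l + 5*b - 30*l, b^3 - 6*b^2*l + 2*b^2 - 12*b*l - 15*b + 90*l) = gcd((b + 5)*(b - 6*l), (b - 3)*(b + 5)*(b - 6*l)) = b^2 - 6*b*l + 5*b - 30*l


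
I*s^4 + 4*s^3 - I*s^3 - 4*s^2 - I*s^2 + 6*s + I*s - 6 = (s - 3*I)*(s - 2*I)*(s + I)*(I*s - I)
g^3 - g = g*(g - 1)*(g + 1)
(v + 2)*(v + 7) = v^2 + 9*v + 14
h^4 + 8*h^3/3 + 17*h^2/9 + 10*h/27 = h*(h + 1/3)*(h + 2/3)*(h + 5/3)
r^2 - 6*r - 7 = (r - 7)*(r + 1)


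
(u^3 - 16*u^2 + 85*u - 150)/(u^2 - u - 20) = (u^2 - 11*u + 30)/(u + 4)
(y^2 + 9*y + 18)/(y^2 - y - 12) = (y + 6)/(y - 4)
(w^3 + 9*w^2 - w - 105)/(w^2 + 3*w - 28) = (w^2 + 2*w - 15)/(w - 4)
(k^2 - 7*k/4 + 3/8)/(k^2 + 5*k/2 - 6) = (k - 1/4)/(k + 4)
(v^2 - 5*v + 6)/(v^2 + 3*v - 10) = (v - 3)/(v + 5)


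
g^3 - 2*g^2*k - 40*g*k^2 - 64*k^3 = (g - 8*k)*(g + 2*k)*(g + 4*k)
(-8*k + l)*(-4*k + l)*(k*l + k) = 32*k^3*l + 32*k^3 - 12*k^2*l^2 - 12*k^2*l + k*l^3 + k*l^2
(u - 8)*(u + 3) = u^2 - 5*u - 24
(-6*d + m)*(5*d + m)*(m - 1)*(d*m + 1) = -30*d^3*m^2 + 30*d^3*m - d^2*m^3 + d^2*m^2 - 30*d^2*m + 30*d^2 + d*m^4 - d*m^3 - d*m^2 + d*m + m^3 - m^2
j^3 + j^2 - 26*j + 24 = (j - 4)*(j - 1)*(j + 6)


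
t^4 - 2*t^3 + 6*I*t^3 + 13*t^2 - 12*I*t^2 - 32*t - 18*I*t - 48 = (t - 3)*(t + 1)*(t - 2*I)*(t + 8*I)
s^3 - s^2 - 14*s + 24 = (s - 3)*(s - 2)*(s + 4)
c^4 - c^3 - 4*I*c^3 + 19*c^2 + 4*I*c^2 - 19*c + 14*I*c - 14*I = (c - 1)*(c - 7*I)*(c + I)*(c + 2*I)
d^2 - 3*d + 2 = (d - 2)*(d - 1)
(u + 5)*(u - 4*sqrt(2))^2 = u^3 - 8*sqrt(2)*u^2 + 5*u^2 - 40*sqrt(2)*u + 32*u + 160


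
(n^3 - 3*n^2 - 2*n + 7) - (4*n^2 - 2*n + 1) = n^3 - 7*n^2 + 6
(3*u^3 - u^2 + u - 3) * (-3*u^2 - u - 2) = -9*u^5 - 8*u^3 + 10*u^2 + u + 6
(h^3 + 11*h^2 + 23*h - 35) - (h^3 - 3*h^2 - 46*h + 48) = 14*h^2 + 69*h - 83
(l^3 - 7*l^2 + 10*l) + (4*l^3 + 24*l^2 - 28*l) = 5*l^3 + 17*l^2 - 18*l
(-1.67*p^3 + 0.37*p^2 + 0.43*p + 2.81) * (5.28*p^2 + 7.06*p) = -8.8176*p^5 - 9.8366*p^4 + 4.8826*p^3 + 17.8726*p^2 + 19.8386*p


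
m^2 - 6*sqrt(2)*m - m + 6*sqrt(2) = (m - 1)*(m - 6*sqrt(2))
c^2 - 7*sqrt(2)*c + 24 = (c - 4*sqrt(2))*(c - 3*sqrt(2))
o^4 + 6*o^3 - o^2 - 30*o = o*(o - 2)*(o + 3)*(o + 5)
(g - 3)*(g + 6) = g^2 + 3*g - 18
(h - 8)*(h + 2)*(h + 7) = h^3 + h^2 - 58*h - 112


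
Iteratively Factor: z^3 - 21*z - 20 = (z - 5)*(z^2 + 5*z + 4) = (z - 5)*(z + 1)*(z + 4)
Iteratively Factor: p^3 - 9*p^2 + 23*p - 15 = (p - 1)*(p^2 - 8*p + 15) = (p - 3)*(p - 1)*(p - 5)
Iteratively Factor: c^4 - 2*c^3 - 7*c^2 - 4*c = (c)*(c^3 - 2*c^2 - 7*c - 4) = c*(c - 4)*(c^2 + 2*c + 1) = c*(c - 4)*(c + 1)*(c + 1)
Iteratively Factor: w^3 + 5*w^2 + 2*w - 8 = (w + 4)*(w^2 + w - 2) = (w + 2)*(w + 4)*(w - 1)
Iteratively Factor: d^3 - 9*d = (d - 3)*(d^2 + 3*d) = d*(d - 3)*(d + 3)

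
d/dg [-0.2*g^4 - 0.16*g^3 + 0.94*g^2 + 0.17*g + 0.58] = -0.8*g^3 - 0.48*g^2 + 1.88*g + 0.17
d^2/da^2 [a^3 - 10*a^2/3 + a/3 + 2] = 6*a - 20/3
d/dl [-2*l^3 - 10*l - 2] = -6*l^2 - 10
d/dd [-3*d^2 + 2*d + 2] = 2 - 6*d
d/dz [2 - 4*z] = -4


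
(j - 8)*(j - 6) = j^2 - 14*j + 48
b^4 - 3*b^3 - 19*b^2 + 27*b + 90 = (b - 5)*(b - 3)*(b + 2)*(b + 3)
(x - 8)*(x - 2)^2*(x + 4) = x^4 - 8*x^3 - 12*x^2 + 112*x - 128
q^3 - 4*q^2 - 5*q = q*(q - 5)*(q + 1)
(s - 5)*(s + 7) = s^2 + 2*s - 35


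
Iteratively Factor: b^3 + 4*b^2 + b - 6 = (b - 1)*(b^2 + 5*b + 6) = (b - 1)*(b + 2)*(b + 3)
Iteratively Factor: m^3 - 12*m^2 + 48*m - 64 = (m - 4)*(m^2 - 8*m + 16) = (m - 4)^2*(m - 4)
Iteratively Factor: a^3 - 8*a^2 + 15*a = (a - 5)*(a^2 - 3*a) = (a - 5)*(a - 3)*(a)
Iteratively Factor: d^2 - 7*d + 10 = (d - 2)*(d - 5)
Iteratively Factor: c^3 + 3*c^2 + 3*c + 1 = (c + 1)*(c^2 + 2*c + 1) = (c + 1)^2*(c + 1)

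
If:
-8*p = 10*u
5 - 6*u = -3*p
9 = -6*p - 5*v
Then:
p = -25/39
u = 20/39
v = -67/65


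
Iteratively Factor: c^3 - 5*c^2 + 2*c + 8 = (c - 2)*(c^2 - 3*c - 4) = (c - 2)*(c + 1)*(c - 4)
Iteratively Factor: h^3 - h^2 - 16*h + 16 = (h - 1)*(h^2 - 16) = (h - 4)*(h - 1)*(h + 4)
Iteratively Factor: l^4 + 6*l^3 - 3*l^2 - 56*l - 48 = (l + 4)*(l^3 + 2*l^2 - 11*l - 12) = (l + 4)^2*(l^2 - 2*l - 3) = (l + 1)*(l + 4)^2*(l - 3)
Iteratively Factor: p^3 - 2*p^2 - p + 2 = (p - 1)*(p^2 - p - 2) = (p - 1)*(p + 1)*(p - 2)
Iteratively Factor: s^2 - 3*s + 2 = (s - 1)*(s - 2)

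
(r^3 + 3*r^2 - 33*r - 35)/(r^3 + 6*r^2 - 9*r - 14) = (r - 5)/(r - 2)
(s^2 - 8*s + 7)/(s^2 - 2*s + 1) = (s - 7)/(s - 1)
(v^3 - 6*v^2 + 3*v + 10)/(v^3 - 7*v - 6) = (v^2 - 7*v + 10)/(v^2 - v - 6)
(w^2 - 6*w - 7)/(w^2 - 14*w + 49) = (w + 1)/(w - 7)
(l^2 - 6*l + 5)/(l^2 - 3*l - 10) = (l - 1)/(l + 2)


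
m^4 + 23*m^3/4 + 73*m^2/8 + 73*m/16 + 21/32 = (m + 1/4)*(m + 1/2)*(m + 3/2)*(m + 7/2)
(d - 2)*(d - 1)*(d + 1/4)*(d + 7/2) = d^4 + 3*d^3/4 - 67*d^2/8 + 39*d/8 + 7/4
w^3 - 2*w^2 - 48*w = w*(w - 8)*(w + 6)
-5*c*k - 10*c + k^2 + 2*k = (-5*c + k)*(k + 2)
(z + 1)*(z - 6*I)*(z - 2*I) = z^3 + z^2 - 8*I*z^2 - 12*z - 8*I*z - 12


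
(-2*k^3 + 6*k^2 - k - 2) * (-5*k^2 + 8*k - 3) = 10*k^5 - 46*k^4 + 59*k^3 - 16*k^2 - 13*k + 6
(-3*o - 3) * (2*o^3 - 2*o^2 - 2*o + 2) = -6*o^4 + 12*o^2 - 6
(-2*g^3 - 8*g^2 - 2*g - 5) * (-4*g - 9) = 8*g^4 + 50*g^3 + 80*g^2 + 38*g + 45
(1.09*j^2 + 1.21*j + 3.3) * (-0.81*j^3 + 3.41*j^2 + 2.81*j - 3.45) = -0.8829*j^5 + 2.7368*j^4 + 4.516*j^3 + 10.8926*j^2 + 5.0985*j - 11.385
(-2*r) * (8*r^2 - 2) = -16*r^3 + 4*r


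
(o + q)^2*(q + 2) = o^2*q + 2*o^2 + 2*o*q^2 + 4*o*q + q^3 + 2*q^2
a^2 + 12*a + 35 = (a + 5)*(a + 7)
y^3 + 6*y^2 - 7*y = y*(y - 1)*(y + 7)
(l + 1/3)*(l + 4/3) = l^2 + 5*l/3 + 4/9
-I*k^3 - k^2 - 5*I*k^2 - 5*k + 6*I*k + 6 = (k + 6)*(k - I)*(-I*k + I)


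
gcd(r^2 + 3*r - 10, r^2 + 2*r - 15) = r + 5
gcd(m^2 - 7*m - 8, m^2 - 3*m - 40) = m - 8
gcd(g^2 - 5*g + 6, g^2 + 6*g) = 1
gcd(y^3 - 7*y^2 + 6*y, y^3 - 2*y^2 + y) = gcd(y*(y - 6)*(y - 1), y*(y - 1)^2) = y^2 - y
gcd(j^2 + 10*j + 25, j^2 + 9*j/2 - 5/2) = j + 5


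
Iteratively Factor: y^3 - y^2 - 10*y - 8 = (y + 2)*(y^2 - 3*y - 4) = (y - 4)*(y + 2)*(y + 1)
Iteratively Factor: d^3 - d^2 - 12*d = (d - 4)*(d^2 + 3*d) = d*(d - 4)*(d + 3)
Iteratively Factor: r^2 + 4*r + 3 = (r + 1)*(r + 3)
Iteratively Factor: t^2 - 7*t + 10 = (t - 5)*(t - 2)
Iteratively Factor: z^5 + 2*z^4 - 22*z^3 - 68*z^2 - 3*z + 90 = (z - 1)*(z^4 + 3*z^3 - 19*z^2 - 87*z - 90) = (z - 1)*(z + 3)*(z^3 - 19*z - 30) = (z - 1)*(z + 2)*(z + 3)*(z^2 - 2*z - 15) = (z - 1)*(z + 2)*(z + 3)^2*(z - 5)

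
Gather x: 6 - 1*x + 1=7 - x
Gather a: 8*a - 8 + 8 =8*a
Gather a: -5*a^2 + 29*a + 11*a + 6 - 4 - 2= -5*a^2 + 40*a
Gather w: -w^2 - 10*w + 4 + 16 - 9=-w^2 - 10*w + 11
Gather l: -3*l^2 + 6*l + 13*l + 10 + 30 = -3*l^2 + 19*l + 40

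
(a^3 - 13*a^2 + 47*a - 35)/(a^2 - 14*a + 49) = (a^2 - 6*a + 5)/(a - 7)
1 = 1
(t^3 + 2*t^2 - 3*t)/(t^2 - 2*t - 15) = t*(t - 1)/(t - 5)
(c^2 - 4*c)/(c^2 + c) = (c - 4)/(c + 1)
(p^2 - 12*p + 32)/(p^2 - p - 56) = (p - 4)/(p + 7)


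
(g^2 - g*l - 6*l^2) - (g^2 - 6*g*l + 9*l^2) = 5*g*l - 15*l^2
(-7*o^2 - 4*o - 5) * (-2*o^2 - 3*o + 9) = 14*o^4 + 29*o^3 - 41*o^2 - 21*o - 45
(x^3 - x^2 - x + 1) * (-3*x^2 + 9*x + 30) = -3*x^5 + 12*x^4 + 24*x^3 - 42*x^2 - 21*x + 30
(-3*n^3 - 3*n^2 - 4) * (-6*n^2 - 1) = 18*n^5 + 18*n^4 + 3*n^3 + 27*n^2 + 4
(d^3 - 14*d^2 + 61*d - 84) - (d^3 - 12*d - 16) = -14*d^2 + 73*d - 68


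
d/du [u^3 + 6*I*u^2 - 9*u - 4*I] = 3*u^2 + 12*I*u - 9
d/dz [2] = 0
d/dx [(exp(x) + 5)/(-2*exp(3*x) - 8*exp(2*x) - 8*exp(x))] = (exp(2*x) + 15*exp(x)/2 + 5)*exp(-x)/(exp(3*x) + 6*exp(2*x) + 12*exp(x) + 8)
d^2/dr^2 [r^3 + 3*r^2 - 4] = 6*r + 6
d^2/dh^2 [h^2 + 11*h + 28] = 2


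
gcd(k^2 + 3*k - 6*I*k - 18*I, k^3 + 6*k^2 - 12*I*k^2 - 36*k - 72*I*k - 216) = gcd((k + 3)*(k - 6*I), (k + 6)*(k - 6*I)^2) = k - 6*I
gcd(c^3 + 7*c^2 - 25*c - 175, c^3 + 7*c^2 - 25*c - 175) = c^3 + 7*c^2 - 25*c - 175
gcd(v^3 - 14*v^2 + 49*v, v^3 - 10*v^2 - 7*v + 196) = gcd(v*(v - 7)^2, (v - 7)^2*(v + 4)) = v^2 - 14*v + 49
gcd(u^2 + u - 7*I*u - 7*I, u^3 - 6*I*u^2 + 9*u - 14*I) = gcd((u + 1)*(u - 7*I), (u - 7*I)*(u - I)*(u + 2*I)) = u - 7*I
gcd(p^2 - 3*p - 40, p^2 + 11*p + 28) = 1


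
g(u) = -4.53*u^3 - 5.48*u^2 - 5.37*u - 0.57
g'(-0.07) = -4.67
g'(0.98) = -29.16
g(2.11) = -78.85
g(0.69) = -8.37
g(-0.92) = 3.26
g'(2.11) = -89.00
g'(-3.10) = -101.99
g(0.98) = -15.36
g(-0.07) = -0.22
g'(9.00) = -1204.80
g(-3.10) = 98.37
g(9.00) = -3795.15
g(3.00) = -188.31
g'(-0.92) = -6.79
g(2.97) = -183.53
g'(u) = -13.59*u^2 - 10.96*u - 5.37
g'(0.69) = -19.40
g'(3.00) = -160.56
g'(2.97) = -157.80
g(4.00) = -399.65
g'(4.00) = -266.65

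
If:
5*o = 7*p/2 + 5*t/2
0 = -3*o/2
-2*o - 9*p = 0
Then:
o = 0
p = 0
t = 0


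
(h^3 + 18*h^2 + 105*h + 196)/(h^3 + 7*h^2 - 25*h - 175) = (h^2 + 11*h + 28)/(h^2 - 25)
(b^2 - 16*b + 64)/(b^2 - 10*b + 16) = (b - 8)/(b - 2)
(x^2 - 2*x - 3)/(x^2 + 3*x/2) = 2*(x^2 - 2*x - 3)/(x*(2*x + 3))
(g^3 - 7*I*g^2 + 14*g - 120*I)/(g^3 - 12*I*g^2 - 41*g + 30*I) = (g + 4*I)/(g - I)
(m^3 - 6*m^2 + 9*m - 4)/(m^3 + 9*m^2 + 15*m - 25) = (m^2 - 5*m + 4)/(m^2 + 10*m + 25)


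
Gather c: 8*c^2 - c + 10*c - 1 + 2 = 8*c^2 + 9*c + 1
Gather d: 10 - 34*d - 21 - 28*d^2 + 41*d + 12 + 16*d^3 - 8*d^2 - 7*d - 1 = 16*d^3 - 36*d^2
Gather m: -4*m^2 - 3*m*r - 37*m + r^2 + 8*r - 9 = -4*m^2 + m*(-3*r - 37) + r^2 + 8*r - 9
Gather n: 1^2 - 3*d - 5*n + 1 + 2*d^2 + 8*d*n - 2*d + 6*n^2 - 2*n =2*d^2 - 5*d + 6*n^2 + n*(8*d - 7) + 2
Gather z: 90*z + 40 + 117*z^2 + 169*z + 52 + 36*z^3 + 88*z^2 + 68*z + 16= 36*z^3 + 205*z^2 + 327*z + 108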